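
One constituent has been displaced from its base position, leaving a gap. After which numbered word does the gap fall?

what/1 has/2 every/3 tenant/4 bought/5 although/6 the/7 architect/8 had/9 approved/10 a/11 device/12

5

The displaced element is "what" (word 1).
It functions as the direct object of "bought", so the gap sits immediately after word 5 ("bought").
Base order: Every tenant has bought what although the architect had approved a device.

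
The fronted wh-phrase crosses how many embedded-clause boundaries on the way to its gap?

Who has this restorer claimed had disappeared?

"who" is extracted from the subject of "disappeared".
Boundaries crossed, outermost first: [Ø] — 1 in total.

1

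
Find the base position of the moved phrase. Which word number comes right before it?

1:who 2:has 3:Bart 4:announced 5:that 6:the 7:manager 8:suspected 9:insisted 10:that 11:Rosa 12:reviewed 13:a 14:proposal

8

The displaced element is "who" (word 1).
It is linked across 2 clause boundaries (that → Ø).
It functions as the subject of "insisted", so the gap sits immediately after word 8 ("suspected").
Base order: Bart has announced that the manager suspected who insisted that Rosa reviewed a proposal.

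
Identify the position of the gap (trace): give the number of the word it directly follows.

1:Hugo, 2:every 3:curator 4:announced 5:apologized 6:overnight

4

The displaced element is "Hugo" (word 1).
It is linked across 1 clause boundary (Ø).
It functions as the subject of "apologized", so the gap sits immediately after word 4 ("announced").
Base order: Every curator announced Hugo apologized overnight.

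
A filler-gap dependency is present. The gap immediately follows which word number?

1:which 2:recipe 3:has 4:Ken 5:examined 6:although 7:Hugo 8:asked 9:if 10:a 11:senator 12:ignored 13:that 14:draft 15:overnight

The displaced element is "which recipe" (word 2).
It functions as the direct object of "examined", so the gap sits immediately after word 5 ("examined").
Base order: Ken has examined which recipe although Hugo asked if a senator ignored that draft overnight.

5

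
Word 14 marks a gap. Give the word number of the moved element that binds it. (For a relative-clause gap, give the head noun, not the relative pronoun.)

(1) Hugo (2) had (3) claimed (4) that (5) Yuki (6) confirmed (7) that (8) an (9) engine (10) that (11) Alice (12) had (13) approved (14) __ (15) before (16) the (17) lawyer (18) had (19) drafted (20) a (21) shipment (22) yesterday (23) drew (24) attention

The gap at 14 is the object of "approved", inside a relative clause.
The relative pronoun is "that" (word 10); it is bound by the head noun immediately before it.
Its filler is the head noun "engine", at word 9.

9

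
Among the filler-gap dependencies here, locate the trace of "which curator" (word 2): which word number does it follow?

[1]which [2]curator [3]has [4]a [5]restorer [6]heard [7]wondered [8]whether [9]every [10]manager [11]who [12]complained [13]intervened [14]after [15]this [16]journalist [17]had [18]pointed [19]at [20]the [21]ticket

6

The displaced element is "which curator" (word 2).
It is linked across 1 clause boundary (Ø).
It functions as the subject of "wondered", so the gap sits immediately after word 6 ("heard").
Base order: A restorer has heard that which curator wondered whether every manager who complained intervened after this journalist had pointed at the ticket.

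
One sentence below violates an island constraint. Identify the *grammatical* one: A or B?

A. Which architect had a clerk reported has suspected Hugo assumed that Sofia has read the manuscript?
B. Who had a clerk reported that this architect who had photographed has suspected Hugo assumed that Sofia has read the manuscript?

In B, the wh-phrase is extracted from inside a complex-NP island (relative clause) (introduced by "who"), which blocks movement.
In A, the extraction path crosses only that-complement boundaries, which are transparent.
So A is grammatical.

A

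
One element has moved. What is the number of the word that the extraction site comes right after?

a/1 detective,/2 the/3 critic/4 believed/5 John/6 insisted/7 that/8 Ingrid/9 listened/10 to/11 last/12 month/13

11

The displaced element is "a detective" (word 2).
It is linked across 2 clause boundaries (Ø → that).
It functions as the object of the preposition "to" of "listened", so the gap sits immediately after word 11 ("to").
Base order: The critic believed John insisted that Ingrid listened to a detective last month.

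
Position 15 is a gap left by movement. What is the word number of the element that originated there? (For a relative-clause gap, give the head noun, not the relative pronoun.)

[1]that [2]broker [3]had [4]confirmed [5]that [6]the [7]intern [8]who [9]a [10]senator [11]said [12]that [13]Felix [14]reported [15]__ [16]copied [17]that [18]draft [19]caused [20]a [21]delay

The gap at 15 is the subject of "copied", inside a relative clause.
The relative pronoun is "who" (word 8); it is bound by the head noun immediately before it.
Its filler is the head noun "intern", at word 7.

7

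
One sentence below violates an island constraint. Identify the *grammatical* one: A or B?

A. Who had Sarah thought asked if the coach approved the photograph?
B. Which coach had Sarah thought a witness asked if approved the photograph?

In B, the wh-phrase is extracted from inside a wh-island (introduced by "if"), which blocks movement.
In A, the extraction path crosses only that-complement boundaries, which are transparent.
So A is grammatical.

A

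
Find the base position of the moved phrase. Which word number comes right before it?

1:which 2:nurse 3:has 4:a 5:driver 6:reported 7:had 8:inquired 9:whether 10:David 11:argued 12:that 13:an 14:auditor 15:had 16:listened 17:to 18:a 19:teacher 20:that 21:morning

The displaced element is "which nurse" (word 2).
It is linked across 1 clause boundary (Ø).
It functions as the subject of "inquired", so the gap sits immediately after word 6 ("reported").
Base order: A driver has reported that which nurse had inquired whether David argued that an auditor had listened to a teacher that morning.

6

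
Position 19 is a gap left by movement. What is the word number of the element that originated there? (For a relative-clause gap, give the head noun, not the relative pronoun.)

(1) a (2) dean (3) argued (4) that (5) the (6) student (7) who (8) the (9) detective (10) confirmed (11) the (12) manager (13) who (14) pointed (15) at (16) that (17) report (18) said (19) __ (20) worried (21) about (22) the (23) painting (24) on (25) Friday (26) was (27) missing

The gap at 19 is the subject of "worried", inside a relative clause.
The relative pronoun is "who" (word 7); it is bound by the head noun immediately before it.
Its filler is the head noun "student", at word 6.

6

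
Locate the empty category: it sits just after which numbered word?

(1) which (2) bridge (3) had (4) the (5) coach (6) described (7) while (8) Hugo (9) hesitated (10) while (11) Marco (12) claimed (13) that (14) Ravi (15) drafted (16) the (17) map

The displaced element is "which bridge" (word 2).
It functions as the direct object of "described", so the gap sits immediately after word 6 ("described").
Base order: The coach had described which bridge while Hugo hesitated while Marco claimed that Ravi drafted the map.

6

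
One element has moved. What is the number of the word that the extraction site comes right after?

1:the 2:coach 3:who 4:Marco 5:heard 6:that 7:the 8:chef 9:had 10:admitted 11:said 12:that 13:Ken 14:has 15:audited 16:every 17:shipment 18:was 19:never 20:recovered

10

The displaced element is "the coach" (word 2).
It is linked across 2 clause boundaries (that → Ø).
It functions as the subject of "said", so the gap sits immediately after word 10 ("admitted").
Base order: Marco heard that the chef had admitted that the coach said that Ken has audited every shipment.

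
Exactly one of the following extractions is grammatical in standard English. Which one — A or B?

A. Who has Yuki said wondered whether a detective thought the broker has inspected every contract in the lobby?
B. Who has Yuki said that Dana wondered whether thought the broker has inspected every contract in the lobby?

In B, the wh-phrase is extracted from inside a wh-island (introduced by "whether"), which blocks movement.
In A, the extraction path crosses only that-complement boundaries, which are transparent.
So A is grammatical.

A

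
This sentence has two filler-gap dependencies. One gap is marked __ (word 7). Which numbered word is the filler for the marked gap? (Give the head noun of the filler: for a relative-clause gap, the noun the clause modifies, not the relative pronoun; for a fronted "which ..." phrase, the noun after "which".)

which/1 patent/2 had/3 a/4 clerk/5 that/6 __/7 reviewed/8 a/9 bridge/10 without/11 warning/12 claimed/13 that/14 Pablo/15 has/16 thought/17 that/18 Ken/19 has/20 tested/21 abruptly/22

5

The marked gap is inside the relative clause, the subject of "reviewed".
Its filler is the head noun "clerk" (via "that"), at word 5.
(The other dependency links word 2 to a gap after word 21.)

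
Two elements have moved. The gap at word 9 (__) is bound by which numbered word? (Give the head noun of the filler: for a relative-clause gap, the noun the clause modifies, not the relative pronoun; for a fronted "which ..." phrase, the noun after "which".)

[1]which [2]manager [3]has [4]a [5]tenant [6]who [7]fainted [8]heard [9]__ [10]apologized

2

The marked gap is the subject of "apologized".
Its filler is the fronted wh-phrase "which manager", at word 2.
(The other dependency links word 5 to a gap after word 6.)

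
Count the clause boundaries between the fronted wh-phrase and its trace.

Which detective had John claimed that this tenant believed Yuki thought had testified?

"which detective" is extracted from the subject of "testified".
Boundaries crossed, outermost first: [that], [Ø], [Ø] — 3 in total.

3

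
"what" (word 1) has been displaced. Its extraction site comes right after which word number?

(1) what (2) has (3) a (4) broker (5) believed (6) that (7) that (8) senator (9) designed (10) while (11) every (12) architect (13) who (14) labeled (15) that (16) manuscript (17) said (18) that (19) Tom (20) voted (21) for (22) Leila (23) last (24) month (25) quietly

The displaced element is "what" (word 1).
It is linked across 1 clause boundary (that).
It functions as the direct object of "designed", so the gap sits immediately after word 9 ("designed").
Base order: A broker has believed that that senator designed what while every architect who labeled that manuscript said that Tom voted for Leila last month quietly.

9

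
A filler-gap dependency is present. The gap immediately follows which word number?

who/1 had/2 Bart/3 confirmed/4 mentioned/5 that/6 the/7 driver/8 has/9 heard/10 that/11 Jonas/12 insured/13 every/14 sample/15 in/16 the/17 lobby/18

4

The displaced element is "who" (word 1).
It is linked across 1 clause boundary (Ø).
It functions as the subject of "mentioned", so the gap sits immediately after word 4 ("confirmed").
Base order: Bart had confirmed that who mentioned that the driver has heard that Jonas insured every sample in the lobby.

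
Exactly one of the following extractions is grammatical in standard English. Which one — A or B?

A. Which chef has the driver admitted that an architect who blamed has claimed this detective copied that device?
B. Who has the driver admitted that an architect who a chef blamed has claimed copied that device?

In A, the wh-phrase is extracted from inside a complex-NP island (relative clause) (introduced by "who"), which blocks movement.
In B, the extraction path crosses only that-complement boundaries, which are transparent.
So B is grammatical.

B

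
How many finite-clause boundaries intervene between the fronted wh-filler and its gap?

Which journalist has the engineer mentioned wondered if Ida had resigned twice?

1

"which journalist" is extracted from the subject of "wondered".
Boundaries crossed, outermost first: [Ø] — 1 in total.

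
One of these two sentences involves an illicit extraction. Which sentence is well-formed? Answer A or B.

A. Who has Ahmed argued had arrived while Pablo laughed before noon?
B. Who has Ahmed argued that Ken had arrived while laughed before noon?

A

In B, the wh-phrase is extracted from inside an adjunct island (introduced by "while"), which blocks movement.
In A, the extraction path crosses only that-complement boundaries, which are transparent.
So A is grammatical.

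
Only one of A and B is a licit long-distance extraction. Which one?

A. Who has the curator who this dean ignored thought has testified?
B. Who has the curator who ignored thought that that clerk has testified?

A

In B, the wh-phrase is extracted from inside a complex-NP island (relative clause) (introduced by "who"), which blocks movement.
In A, the extraction path crosses only that-complement boundaries, which are transparent.
So A is grammatical.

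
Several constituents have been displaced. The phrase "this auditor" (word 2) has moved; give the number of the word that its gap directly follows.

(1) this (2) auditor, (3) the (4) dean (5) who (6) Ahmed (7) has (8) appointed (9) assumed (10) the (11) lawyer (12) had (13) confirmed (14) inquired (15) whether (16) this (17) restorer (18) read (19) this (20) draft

13

The displaced element is "this auditor" (word 2).
It is linked across 2 clause boundaries (Ø → Ø).
It functions as the subject of "inquired", so the gap sits immediately after word 13 ("confirmed").
Base order: The dean who Ahmed has appointed assumed the lawyer had confirmed that this auditor inquired whether this restorer read this draft.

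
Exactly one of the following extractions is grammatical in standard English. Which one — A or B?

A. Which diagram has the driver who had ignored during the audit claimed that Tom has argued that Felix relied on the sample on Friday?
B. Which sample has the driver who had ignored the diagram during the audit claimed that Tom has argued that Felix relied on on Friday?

B

In A, the wh-phrase is extracted from inside a complex-NP island (relative clause) (introduced by "who"), which blocks movement.
In B, the extraction path crosses only that-complement boundaries, which are transparent.
So B is grammatical.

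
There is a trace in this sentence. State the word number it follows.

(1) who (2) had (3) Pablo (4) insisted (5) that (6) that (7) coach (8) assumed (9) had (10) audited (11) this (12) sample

8

The displaced element is "who" (word 1).
It is linked across 2 clause boundaries (that → Ø).
It functions as the subject of "audited", so the gap sits immediately after word 8 ("assumed").
Base order: Pablo had insisted that that coach assumed that who had audited this sample.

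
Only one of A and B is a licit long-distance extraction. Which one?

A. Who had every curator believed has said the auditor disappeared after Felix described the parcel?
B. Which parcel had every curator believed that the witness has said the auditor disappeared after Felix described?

In B, the wh-phrase is extracted from inside an adjunct island (introduced by "after"), which blocks movement.
In A, the extraction path crosses only that-complement boundaries, which are transparent.
So A is grammatical.

A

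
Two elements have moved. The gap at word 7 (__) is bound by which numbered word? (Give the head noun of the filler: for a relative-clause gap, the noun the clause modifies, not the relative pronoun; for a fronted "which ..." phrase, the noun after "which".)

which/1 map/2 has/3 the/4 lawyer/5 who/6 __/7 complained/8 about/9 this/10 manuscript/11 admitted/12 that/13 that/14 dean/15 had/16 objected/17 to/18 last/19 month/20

The marked gap is inside the relative clause, the subject of "complained".
Its filler is the head noun "lawyer" (via "who"), at word 5.
(The other dependency links word 2 to a gap after word 18.)

5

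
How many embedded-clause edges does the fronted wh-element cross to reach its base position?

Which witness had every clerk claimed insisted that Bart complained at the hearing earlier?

1

"which witness" is extracted from the subject of "insisted".
Boundaries crossed, outermost first: [Ø] — 1 in total.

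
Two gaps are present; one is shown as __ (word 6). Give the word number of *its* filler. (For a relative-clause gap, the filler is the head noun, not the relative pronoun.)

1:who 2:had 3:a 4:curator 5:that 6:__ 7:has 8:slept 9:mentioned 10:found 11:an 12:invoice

The marked gap is inside the relative clause, the subject of "slept".
Its filler is the head noun "curator" (via "that"), at word 4.
(The other dependency links word 1 to a gap after word 9.)

4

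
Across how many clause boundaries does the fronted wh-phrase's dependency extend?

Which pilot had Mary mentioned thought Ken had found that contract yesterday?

"which pilot" is extracted from the subject of "thought".
Boundaries crossed, outermost first: [Ø] — 1 in total.

1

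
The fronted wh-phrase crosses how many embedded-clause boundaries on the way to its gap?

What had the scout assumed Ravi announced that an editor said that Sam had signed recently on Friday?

"what" is extracted from the object of "signed".
Boundaries crossed, outermost first: [Ø], [that], [that] — 3 in total.

3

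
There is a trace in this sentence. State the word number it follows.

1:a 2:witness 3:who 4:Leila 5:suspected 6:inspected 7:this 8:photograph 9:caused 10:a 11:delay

5

The displaced element is "a witness" (word 2).
It is linked across 1 clause boundary (Ø).
It functions as the subject of "inspected", so the gap sits immediately after word 5 ("suspected").
Base order: Leila suspected that a witness inspected this photograph.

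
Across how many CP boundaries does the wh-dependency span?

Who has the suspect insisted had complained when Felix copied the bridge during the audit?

1

"who" is extracted from the subject of "complained".
Boundaries crossed, outermost first: [Ø] — 1 in total.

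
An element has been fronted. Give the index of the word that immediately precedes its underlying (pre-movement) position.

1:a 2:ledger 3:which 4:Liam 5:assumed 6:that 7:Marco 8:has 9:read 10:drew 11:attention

The displaced element is "a ledger" (word 2).
It is linked across 1 clause boundary (that).
It functions as the direct object of "read", so the gap sits immediately after word 9 ("read").
Base order: Liam assumed that Marco has read a ledger.

9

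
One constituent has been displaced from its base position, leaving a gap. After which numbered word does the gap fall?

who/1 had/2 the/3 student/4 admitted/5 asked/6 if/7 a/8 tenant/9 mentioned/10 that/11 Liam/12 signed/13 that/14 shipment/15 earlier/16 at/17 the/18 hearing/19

The displaced element is "who" (word 1).
It is linked across 1 clause boundary (Ø).
It functions as the subject of "asked", so the gap sits immediately after word 5 ("admitted").
Base order: The student had admitted that who asked if a tenant mentioned that Liam signed that shipment earlier at the hearing.

5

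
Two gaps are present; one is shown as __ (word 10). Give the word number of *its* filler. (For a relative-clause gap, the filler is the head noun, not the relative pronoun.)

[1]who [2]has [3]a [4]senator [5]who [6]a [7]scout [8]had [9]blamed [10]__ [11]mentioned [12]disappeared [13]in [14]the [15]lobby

The marked gap is inside the relative clause, the direct object of "blamed".
Its filler is the head noun "senator" (via "who"), at word 4.
(The other dependency links word 1 to a gap after word 11.)

4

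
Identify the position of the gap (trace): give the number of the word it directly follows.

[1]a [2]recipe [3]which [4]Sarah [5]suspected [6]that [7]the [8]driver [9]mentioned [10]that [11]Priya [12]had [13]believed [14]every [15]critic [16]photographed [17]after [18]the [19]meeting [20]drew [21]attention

The displaced element is "a recipe" (word 2).
It is linked across 3 clause boundaries (that → that → Ø).
It functions as the direct object of "photographed", so the gap sits immediately after word 16 ("photographed").
Base order: Sarah suspected that the driver mentioned that Priya had believed every critic photographed a recipe after the meeting.

16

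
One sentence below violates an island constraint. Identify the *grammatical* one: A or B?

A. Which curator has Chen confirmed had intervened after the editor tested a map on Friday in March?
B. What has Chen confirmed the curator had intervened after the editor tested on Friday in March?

A

In B, the wh-phrase is extracted from inside an adjunct island (introduced by "after"), which blocks movement.
In A, the extraction path crosses only that-complement boundaries, which are transparent.
So A is grammatical.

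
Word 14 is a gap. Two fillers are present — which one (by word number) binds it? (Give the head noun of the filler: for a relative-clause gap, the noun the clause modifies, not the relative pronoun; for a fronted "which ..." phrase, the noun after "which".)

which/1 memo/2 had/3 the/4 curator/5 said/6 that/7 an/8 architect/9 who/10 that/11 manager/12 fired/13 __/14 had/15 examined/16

The marked gap is inside the relative clause, the direct object of "fired".
Its filler is the head noun "architect" (via "who"), at word 9.
(The other dependency links word 2 to a gap after word 16.)

9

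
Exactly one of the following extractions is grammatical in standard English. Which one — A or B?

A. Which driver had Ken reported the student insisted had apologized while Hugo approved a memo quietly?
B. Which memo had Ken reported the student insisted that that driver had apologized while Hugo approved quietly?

A

In B, the wh-phrase is extracted from inside an adjunct island (introduced by "while"), which blocks movement.
In A, the extraction path crosses only that-complement boundaries, which are transparent.
So A is grammatical.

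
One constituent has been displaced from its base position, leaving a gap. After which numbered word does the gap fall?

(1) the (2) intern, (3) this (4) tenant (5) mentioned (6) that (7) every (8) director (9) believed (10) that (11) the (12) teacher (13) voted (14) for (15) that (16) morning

14

The displaced element is "the intern" (word 2).
It is linked across 2 clause boundaries (that → that).
It functions as the object of the preposition "for" of "voted", so the gap sits immediately after word 14 ("for").
Base order: This tenant mentioned that every director believed that the teacher voted for the intern that morning.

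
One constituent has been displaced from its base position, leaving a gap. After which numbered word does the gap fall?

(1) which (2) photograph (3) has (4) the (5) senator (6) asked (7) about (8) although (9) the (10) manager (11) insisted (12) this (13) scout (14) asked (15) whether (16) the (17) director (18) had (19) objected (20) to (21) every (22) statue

7

The displaced element is "which photograph" (word 2).
It functions as the object of the preposition "about" of "asked", so the gap sits immediately after word 7 ("about").
Base order: The senator has asked about which photograph although the manager insisted this scout asked whether the director had objected to every statue.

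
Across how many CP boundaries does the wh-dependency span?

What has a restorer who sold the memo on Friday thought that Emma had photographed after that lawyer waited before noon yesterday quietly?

"what" is extracted from the object of "photographed".
Boundaries crossed, outermost first: [that] — 1 in total.

1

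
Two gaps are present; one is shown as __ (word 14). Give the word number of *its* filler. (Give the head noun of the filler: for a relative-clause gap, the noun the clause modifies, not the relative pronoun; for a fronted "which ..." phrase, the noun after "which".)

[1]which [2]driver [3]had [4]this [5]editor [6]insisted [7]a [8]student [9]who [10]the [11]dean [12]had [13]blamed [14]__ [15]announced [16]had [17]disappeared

8

The marked gap is inside the relative clause, the direct object of "blamed".
Its filler is the head noun "student" (via "who"), at word 8.
(The other dependency links word 2 to a gap after word 15.)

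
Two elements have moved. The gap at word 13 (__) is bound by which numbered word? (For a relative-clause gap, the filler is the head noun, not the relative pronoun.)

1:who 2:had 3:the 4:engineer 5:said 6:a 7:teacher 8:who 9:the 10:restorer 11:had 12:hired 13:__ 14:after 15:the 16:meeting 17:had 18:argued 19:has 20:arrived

The marked gap is inside the relative clause, the direct object of "hired".
Its filler is the head noun "teacher" (via "who"), at word 7.
(The other dependency links word 1 to a gap after word 18.)

7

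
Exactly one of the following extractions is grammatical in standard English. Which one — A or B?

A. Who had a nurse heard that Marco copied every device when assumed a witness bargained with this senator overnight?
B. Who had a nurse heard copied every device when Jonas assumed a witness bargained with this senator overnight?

In A, the wh-phrase is extracted from inside an adjunct island (introduced by "when"), which blocks movement.
In B, the extraction path crosses only that-complement boundaries, which are transparent.
So B is grammatical.

B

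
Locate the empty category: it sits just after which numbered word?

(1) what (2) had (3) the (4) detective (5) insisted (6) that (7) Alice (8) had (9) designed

9

The displaced element is "what" (word 1).
It is linked across 1 clause boundary (that).
It functions as the direct object of "designed", so the gap sits immediately after word 9 ("designed").
Base order: The detective had insisted that Alice had designed what.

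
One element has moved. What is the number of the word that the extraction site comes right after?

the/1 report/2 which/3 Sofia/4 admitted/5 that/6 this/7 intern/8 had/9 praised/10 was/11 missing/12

10

The displaced element is "the report" (word 2).
It is linked across 1 clause boundary (that).
It functions as the direct object of "praised", so the gap sits immediately after word 10 ("praised").
Base order: Sofia admitted that this intern had praised the report.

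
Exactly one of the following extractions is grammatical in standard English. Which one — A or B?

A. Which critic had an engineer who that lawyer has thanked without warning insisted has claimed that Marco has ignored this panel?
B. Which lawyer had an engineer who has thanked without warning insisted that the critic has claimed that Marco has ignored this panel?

A

In B, the wh-phrase is extracted from inside a complex-NP island (relative clause) (introduced by "who"), which blocks movement.
In A, the extraction path crosses only that-complement boundaries, which are transparent.
So A is grammatical.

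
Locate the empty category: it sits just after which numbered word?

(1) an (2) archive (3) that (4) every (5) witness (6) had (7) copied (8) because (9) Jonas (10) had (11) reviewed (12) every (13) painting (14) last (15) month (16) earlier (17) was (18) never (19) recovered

The displaced element is "an archive" (word 2).
It functions as the direct object of "copied", so the gap sits immediately after word 7 ("copied").
Base order: Every witness had copied an archive because Jonas had reviewed every painting last month earlier.

7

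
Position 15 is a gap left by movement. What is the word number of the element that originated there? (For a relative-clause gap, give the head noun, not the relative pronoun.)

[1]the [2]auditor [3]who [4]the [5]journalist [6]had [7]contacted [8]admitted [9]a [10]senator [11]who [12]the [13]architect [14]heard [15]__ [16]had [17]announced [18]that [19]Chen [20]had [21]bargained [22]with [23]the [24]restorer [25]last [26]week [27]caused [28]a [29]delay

The gap at 15 is the subject of "announced", inside a relative clause.
The relative pronoun is "who" (word 11); it is bound by the head noun immediately before it.
Its filler is the head noun "senator", at word 10.

10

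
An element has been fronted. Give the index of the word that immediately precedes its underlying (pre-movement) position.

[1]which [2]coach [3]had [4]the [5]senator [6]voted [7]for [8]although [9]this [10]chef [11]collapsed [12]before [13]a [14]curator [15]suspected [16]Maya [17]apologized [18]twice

7

The displaced element is "which coach" (word 2).
It functions as the object of the preposition "for" of "voted", so the gap sits immediately after word 7 ("for").
Base order: The senator had voted for which coach although this chef collapsed before a curator suspected Maya apologized twice.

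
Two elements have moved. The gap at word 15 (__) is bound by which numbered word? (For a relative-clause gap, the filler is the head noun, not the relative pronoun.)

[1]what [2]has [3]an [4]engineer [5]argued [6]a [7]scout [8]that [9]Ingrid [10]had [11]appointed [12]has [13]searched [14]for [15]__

The marked gap is the object of the preposition "for" of "searched".
Its filler is the fronted wh-phrase "what", at word 1.
(The other dependency links word 7 to a gap after word 11.)

1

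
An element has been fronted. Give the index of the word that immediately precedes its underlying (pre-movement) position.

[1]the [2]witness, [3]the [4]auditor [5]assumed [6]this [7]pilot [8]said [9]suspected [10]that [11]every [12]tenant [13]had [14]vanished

8

The displaced element is "the witness" (word 2).
It is linked across 2 clause boundaries (Ø → Ø).
It functions as the subject of "suspected", so the gap sits immediately after word 8 ("said").
Base order: The auditor assumed this pilot said that the witness suspected that every tenant had vanished.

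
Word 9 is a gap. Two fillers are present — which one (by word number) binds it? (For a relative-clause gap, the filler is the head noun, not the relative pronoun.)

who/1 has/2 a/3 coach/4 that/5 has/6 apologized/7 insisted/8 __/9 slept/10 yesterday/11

1

The marked gap is the subject of "slept".
Its filler is the fronted wh-phrase "who", at word 1.
(The other dependency links word 4 to a gap after word 5.)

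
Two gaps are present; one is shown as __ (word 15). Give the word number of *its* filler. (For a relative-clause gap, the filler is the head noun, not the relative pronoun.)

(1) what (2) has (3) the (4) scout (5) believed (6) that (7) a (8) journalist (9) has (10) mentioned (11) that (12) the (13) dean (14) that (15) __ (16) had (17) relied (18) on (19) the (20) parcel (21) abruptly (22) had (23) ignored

The marked gap is inside the relative clause, the subject of "relied".
Its filler is the head noun "dean" (via "that"), at word 13.
(The other dependency links word 1 to a gap after word 23.)

13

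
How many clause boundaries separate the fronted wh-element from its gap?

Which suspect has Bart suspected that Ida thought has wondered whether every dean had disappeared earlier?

2

"which suspect" is extracted from the subject of "wondered".
Boundaries crossed, outermost first: [that], [Ø] — 2 in total.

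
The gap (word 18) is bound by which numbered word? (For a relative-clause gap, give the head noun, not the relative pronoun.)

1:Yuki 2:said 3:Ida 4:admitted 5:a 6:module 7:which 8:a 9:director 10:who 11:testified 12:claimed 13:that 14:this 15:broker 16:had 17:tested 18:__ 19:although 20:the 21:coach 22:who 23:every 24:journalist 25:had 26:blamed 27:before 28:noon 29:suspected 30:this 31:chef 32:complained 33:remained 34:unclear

6

The gap at 18 is the object of "tested", inside a relative clause.
The relative pronoun is "which" (word 7); it is bound by the head noun immediately before it.
Its filler is the head noun "module", at word 6.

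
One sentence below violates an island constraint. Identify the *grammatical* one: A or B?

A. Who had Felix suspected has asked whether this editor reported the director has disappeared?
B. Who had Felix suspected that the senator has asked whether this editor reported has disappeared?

A

In B, the wh-phrase is extracted from inside a wh-island (introduced by "whether"), which blocks movement.
In A, the extraction path crosses only that-complement boundaries, which are transparent.
So A is grammatical.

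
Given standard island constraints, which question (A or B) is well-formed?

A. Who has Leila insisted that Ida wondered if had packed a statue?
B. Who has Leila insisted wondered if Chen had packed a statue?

In A, the wh-phrase is extracted from inside a wh-island (introduced by "if"), which blocks movement.
In B, the extraction path crosses only that-complement boundaries, which are transparent.
So B is grammatical.

B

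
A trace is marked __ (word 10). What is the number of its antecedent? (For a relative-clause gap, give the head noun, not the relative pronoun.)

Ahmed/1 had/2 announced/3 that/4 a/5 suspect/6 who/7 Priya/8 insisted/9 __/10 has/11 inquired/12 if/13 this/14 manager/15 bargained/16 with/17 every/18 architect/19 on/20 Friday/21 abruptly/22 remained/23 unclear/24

The gap at 10 is the subject of "inquired", inside a relative clause.
The relative pronoun is "who" (word 7); it is bound by the head noun immediately before it.
Its filler is the head noun "suspect", at word 6.

6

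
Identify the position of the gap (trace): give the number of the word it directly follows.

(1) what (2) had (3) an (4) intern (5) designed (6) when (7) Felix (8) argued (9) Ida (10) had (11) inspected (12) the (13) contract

The displaced element is "what" (word 1).
It functions as the direct object of "designed", so the gap sits immediately after word 5 ("designed").
Base order: An intern had designed what when Felix argued Ida had inspected the contract.

5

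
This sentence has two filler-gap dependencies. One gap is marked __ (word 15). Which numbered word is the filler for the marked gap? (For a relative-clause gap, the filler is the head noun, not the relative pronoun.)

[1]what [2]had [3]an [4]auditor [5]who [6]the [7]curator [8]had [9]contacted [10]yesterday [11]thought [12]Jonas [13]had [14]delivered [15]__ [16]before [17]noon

The marked gap is the direct object of "delivered".
Its filler is the fronted wh-phrase "what", at word 1.
(The other dependency links word 4 to a gap after word 9.)

1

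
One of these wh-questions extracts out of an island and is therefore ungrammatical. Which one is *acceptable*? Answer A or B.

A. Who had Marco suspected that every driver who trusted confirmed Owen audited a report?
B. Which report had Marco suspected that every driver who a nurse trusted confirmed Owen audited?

B

In A, the wh-phrase is extracted from inside a complex-NP island (relative clause) (introduced by "who"), which blocks movement.
In B, the extraction path crosses only that-complement boundaries, which are transparent.
So B is grammatical.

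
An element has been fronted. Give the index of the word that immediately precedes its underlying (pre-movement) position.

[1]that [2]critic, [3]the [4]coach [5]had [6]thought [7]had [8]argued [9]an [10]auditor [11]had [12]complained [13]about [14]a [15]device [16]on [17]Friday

The displaced element is "that critic" (word 2).
It is linked across 1 clause boundary (Ø).
It functions as the subject of "argued", so the gap sits immediately after word 6 ("thought").
Base order: The coach had thought that critic had argued an auditor had complained about a device on Friday.

6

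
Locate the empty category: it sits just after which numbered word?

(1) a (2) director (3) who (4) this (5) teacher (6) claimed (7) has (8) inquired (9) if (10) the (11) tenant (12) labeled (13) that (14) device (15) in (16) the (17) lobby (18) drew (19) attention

The displaced element is "a director" (word 2).
It is linked across 1 clause boundary (Ø).
It functions as the subject of "inquired", so the gap sits immediately after word 6 ("claimed").
Base order: This teacher claimed that a director has inquired if the tenant labeled that device in the lobby.

6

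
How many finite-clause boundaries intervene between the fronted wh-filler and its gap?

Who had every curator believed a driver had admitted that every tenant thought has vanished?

3

"who" is extracted from the subject of "vanished".
Boundaries crossed, outermost first: [Ø], [that], [Ø] — 3 in total.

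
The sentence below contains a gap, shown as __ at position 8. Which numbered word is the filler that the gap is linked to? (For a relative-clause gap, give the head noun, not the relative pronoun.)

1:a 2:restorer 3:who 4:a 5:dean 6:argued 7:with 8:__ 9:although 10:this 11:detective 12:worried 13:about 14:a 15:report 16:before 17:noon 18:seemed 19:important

The gap at 8 is the prepositional object of "argued", inside a relative clause.
The relative pronoun is "who" (word 3); it is bound by the head noun immediately before it.
Its filler is the head noun "restorer", at word 2.

2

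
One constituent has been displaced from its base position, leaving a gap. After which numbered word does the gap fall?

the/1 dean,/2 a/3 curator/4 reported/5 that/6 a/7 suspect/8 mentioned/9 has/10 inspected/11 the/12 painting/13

The displaced element is "the dean" (word 2).
It is linked across 2 clause boundaries (that → Ø).
It functions as the subject of "inspected", so the gap sits immediately after word 9 ("mentioned").
Base order: A curator reported that a suspect mentioned that the dean has inspected the painting.

9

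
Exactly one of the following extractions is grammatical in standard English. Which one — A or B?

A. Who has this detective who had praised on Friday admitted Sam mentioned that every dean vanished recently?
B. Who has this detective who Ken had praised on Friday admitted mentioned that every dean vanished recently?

B

In A, the wh-phrase is extracted from inside a complex-NP island (relative clause) (introduced by "who"), which blocks movement.
In B, the extraction path crosses only that-complement boundaries, which are transparent.
So B is grammatical.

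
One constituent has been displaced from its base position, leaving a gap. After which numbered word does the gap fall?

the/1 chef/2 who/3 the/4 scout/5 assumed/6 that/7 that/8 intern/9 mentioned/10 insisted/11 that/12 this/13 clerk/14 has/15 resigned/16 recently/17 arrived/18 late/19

The displaced element is "the chef" (word 2).
It is linked across 2 clause boundaries (that → Ø).
It functions as the subject of "insisted", so the gap sits immediately after word 10 ("mentioned").
Base order: The scout assumed that that intern mentioned that the chef insisted that this clerk has resigned recently.

10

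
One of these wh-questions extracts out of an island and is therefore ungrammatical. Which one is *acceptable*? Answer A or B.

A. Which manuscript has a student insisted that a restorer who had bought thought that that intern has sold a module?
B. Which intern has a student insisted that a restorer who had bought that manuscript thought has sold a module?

B

In A, the wh-phrase is extracted from inside a complex-NP island (relative clause) (introduced by "who"), which blocks movement.
In B, the extraction path crosses only that-complement boundaries, which are transparent.
So B is grammatical.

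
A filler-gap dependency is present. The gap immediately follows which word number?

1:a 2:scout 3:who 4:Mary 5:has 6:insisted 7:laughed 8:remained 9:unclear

6

The displaced element is "a scout" (word 2).
It is linked across 1 clause boundary (Ø).
It functions as the subject of "laughed", so the gap sits immediately after word 6 ("insisted").
Base order: Mary has insisted a scout laughed.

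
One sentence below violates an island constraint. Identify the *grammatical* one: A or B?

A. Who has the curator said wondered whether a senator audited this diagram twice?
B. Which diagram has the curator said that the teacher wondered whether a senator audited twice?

In B, the wh-phrase is extracted from inside a wh-island (introduced by "whether"), which blocks movement.
In A, the extraction path crosses only that-complement boundaries, which are transparent.
So A is grammatical.

A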